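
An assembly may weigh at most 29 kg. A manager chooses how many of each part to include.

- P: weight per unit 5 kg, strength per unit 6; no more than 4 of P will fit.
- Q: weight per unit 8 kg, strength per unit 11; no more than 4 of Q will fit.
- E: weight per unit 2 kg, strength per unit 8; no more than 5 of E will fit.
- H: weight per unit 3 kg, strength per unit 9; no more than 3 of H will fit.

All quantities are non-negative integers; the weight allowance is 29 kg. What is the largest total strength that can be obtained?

Take 2×P, 5×E, and 3×H: weight 29 ≤ 29, strength 2·6 + 5·8 + 3·9 = 79.
E has the best ratio (8/2) and is taken to its limit of 5; remaining capacity is filled optimally with the others.

79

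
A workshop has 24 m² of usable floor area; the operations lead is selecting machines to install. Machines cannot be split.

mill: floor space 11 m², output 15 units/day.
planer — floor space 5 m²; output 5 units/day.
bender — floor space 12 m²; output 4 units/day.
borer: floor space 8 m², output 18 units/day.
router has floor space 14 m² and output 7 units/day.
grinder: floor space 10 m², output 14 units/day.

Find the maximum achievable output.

Take mill, planer, and borer: floor space 11 + 5 + 8 = 24 ≤ 24, output 15 + 5 + 18 = 38.
No other feasible combination does better.

38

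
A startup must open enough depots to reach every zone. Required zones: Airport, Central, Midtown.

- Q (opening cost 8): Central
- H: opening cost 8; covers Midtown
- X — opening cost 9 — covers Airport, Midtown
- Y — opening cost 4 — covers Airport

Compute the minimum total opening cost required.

17

The greedy cost-per-new-zone heuristic would pick Y, Q, and H for 20, but a cheaper cover exists.
Choose Q and X: together they cover Airport, Central, Midtown — every zone.
Total opening cost: 8 + 9 = 17.
No cover costs less than 17.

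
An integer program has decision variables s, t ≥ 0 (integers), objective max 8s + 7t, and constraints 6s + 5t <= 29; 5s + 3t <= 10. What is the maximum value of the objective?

(s,t)=(0,3): 6·0+5·3=15≤29, 5·0+3·3=9≤10, objective 21.
(s,t)=(0,2): 6·0+5·2=10≤29, 5·0+3·2=6≤10, objective 14.
No feasible integer point exceeds 21.

21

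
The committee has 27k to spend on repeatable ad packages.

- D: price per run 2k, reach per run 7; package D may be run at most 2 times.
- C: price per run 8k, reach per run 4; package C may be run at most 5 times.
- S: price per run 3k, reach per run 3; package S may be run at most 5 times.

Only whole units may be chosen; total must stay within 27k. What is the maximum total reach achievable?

33

D has the best ratio (7/2); taking only D gives at most 2×7 = 14 (stopped by the supply cap of 2).
Mixing does better — 2×D, 1×C, and 5×S: price 27 ≤ 27, reach 2·7 + 1·4 + 5·3 = 33.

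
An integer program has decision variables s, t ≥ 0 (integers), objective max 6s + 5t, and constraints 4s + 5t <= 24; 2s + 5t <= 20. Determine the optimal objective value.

36

(s,t)=(6,0): 4·6+5·0=24≤24, 2·6+5·0=12≤20, objective 36.
(s,t)=(5,0): 4·5+5·0=20≤24, 2·5+5·0=10≤20, objective 30.
No feasible integer point exceeds 36.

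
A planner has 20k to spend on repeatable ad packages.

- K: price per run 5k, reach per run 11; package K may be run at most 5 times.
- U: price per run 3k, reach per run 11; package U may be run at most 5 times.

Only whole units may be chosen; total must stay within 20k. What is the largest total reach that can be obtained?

Take 1×K and 5×U: price 20 ≤ 20, reach 1·11 + 5·11 = 66.
U has the best ratio (11/3) and is taken to its limit of 5; remaining capacity is filled optimally with the others.

66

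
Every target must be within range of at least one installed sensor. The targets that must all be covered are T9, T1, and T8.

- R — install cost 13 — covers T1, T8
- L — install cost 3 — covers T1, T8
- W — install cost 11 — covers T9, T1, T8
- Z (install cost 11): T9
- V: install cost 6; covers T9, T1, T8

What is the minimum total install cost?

6

This is an integer covering problem.
The greedy cost-per-new-target heuristic would pick L and V for 9, but a cheaper cover exists.
V alone covers T9, T1, T8 — every target.
Total install cost: 6.
No cover costs less than 6.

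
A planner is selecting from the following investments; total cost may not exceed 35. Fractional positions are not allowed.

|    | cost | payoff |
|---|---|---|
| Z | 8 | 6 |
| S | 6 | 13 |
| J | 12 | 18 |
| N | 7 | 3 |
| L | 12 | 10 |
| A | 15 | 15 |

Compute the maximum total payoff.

46

Treat it as a binary knapsack problem.
S + J + A: cost 6 + 12 + 15 = 33 ≤ 35, payoff 13 + 18 + 15 = 46.
S + J + L: cost 6 + 12 + 12 = 30 ≤ 35, payoff 13 + 18 + 10 = 41.
Z + S + J + N: cost 8 + 6 + 12 + 7 = 33 ≤ 35, payoff 6 + 13 + 18 + 3 = 40.
Best is S, J, and A with total payoff 46.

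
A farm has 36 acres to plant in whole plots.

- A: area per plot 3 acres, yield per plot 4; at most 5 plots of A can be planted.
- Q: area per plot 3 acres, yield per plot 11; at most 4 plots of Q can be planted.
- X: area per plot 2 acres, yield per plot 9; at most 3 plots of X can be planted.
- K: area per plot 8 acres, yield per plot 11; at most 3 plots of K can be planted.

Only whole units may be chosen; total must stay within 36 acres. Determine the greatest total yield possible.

Take 3×A, 4×Q, 3×X, and 1×K: area 35 ≤ 36, yield 3·4 + 4·11 + 3·9 + 1·11 = 94.
X has the best ratio (9/2) and is taken to its limit of 3; remaining capacity is filled optimally with the others.

94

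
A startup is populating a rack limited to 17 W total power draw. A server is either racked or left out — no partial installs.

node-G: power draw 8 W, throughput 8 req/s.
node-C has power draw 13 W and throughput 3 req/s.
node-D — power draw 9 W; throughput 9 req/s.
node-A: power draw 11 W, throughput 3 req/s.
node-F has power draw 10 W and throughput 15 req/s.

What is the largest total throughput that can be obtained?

node-F: power draw 10 ≤ 17, throughput 15.
node-G + node-D: power draw 8 + 9 = 17 ≤ 17, throughput 8 + 9 = 17.
Best is node-G and node-D with total throughput 17.

17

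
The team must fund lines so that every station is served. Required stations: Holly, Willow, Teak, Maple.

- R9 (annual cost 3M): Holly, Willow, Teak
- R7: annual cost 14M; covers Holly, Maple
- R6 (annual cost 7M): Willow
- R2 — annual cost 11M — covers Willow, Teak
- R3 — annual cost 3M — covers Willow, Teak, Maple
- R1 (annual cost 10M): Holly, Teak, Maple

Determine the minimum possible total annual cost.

This is an integer covering problem.
Choose R9 and R3: together they cover Holly, Willow, Teak, Maple — every station.
Total annual cost: 3 + 3 = 6.
No cover costs less than 6.

6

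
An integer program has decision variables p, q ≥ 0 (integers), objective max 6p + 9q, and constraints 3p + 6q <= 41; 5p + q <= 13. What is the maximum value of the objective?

60

(p,q)=(1,6) is feasible, giving 60.
(p,q)=(0,6) is feasible, giving 54.
(p,q)=(1,5) is feasible, giving 51.
Maximum is 60 at (p,q)=(1,6).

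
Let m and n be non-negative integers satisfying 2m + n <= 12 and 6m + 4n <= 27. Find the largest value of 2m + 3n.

The continuous relaxation peaks at (0, 6.75) with value 20.25; rounding to a feasible lattice point costs some objective.
(m,n)=(0,6): 2·0+1·6=6≤12, 6·0+4·6=24≤27, objective 18.
(m,n)=(1,5): 2·1+1·5=7≤12, 6·1+4·5=26≤27, objective 17.
Maximum is 18 at (m,n)=(0,6).

18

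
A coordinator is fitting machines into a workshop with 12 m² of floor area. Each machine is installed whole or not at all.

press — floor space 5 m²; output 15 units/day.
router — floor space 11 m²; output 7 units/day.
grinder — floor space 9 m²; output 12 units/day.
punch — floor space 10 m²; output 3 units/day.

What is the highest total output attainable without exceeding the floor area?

Allowing fractional choices, the relaxed optimum would be about 24.3, but machines are indivisible.
grinder: floor space 9 ≤ 12, output 12.
press: floor space 5 ≤ 12, output 15.
router: floor space 11 ≤ 12, output 7.
Best is press with total output 15.

15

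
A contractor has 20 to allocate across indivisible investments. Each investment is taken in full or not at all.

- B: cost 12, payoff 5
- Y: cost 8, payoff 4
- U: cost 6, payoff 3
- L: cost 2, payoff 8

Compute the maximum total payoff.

16

Allowing fractional choices, the relaxed optimum would be about 16.7, but investments are indivisible.
B + U + L: cost 12 + 6 + 2 = 20 ≤ 20, payoff 5 + 3 + 8 = 16.
B + L: cost 12 + 2 = 14 ≤ 20, payoff 5 + 8 = 13.
Y + U + L: cost 8 + 6 + 2 = 16 ≤ 20, payoff 4 + 3 + 8 = 15.
Best is B, U, and L with total payoff 16.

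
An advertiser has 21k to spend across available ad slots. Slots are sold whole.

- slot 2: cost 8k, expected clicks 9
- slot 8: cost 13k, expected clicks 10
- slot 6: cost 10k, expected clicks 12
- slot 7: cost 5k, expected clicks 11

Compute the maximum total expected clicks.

Allowing fractional choices, the relaxed optimum would be about 29.8, but ad slots are indivisible.
slot 6 + slot 7: cost 10 + 5 = 15 ≤ 21, expected clicks 12 + 11 = 23.
slot 2 + slot 6: cost 8 + 10 = 18 ≤ 21, expected clicks 9 + 12 = 21.
Best is slot 6 and slot 7 with total expected clicks 23.

23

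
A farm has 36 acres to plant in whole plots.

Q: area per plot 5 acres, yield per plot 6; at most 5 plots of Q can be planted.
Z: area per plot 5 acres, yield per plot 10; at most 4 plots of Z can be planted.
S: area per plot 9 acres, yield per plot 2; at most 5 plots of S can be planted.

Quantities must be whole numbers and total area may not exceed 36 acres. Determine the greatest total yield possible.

Take 3×Q and 4×Z: area 35 ≤ 36, yield 3·6 + 4·10 = 58.
Z has the best ratio (10/5) and is taken to its limit of 4; remaining capacity is filled optimally with the others.

58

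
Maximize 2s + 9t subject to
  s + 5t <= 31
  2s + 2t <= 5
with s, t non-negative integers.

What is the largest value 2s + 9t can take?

18

(s,t)=(0,2) is feasible, giving 18.
(s,t)=(1,1) is feasible, giving 11.
(s,t)=(0,1) is feasible, giving 9.
Maximum is 18 at (s,t)=(0,2).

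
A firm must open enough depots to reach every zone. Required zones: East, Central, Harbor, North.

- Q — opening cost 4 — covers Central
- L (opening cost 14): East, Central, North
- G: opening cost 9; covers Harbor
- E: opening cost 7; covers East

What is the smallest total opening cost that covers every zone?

23

The greedy cost-per-new-zone heuristic would pick Q, L, and G for 27, but a cheaper cover exists.
Choose L and G: together they cover East, Central, Harbor, North — every zone.
Total opening cost: 14 + 9 = 23.
No cover costs less than 23.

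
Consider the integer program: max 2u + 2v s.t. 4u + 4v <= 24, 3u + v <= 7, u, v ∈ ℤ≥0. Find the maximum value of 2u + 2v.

(u,v)=(0,6): 4·0+4·6=24≤24, 3·0+1·6=6≤7, objective 12.
(u,v)=(0,5): 4·0+4·5=20≤24, 3·0+1·5=5≤7, objective 10.
The best lattice point is (0,6), giving 12.

12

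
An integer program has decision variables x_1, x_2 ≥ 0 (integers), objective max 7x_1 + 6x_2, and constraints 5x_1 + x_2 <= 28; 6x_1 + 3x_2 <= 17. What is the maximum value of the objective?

30

Relaxing integrality, the LP optimum is 34.00 at (x_1,x_2) = (0, 5.67), which is not an integer point.
(x_1,x_2)=(0,5): 5·0+1·5=5≤28, 6·0+3·5=15≤17, objective 30.
(x_1,x_2)=(0,4): 5·0+1·4=4≤28, 6·0+3·4=12≤17, objective 24.
The best lattice point is (0,5), giving 30.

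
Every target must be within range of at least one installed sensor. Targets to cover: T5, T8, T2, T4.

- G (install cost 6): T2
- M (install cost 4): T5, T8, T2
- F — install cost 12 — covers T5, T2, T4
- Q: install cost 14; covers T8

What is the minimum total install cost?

Choose M and F: together they cover T5, T8, T2, T4 — every target.
Total install cost: 4 + 12 = 16.

16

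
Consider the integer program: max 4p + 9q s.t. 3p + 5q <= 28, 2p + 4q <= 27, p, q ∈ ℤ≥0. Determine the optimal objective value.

(p,q)=(1,5): 3·1+5·5=28≤28, 2·1+4·5=22≤27, objective 49.
(p,q)=(0,5): 3·0+5·5=25≤28, 2·0+4·5=20≤27, objective 45.
(p,q)=(2,4): 3·2+5·4=26≤28, 2·2+4·4=20≤27, objective 44.
No feasible integer point exceeds 49.

49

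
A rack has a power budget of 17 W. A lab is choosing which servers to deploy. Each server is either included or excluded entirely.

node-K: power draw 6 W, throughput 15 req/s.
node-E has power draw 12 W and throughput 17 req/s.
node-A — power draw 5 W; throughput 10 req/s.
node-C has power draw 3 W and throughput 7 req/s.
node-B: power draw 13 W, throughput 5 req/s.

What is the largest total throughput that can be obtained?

Allowing fractional choices, the relaxed optimum would be about 36.2, but servers are indivisible.
node-E + node-A: power draw 12 + 5 = 17 ≤ 17, throughput 17 + 10 = 27.
node-K + node-A + node-C: power draw 6 + 5 + 3 = 14 ≤ 17, throughput 15 + 10 + 7 = 32.
Best is node-K, node-A, and node-C with total throughput 32.

32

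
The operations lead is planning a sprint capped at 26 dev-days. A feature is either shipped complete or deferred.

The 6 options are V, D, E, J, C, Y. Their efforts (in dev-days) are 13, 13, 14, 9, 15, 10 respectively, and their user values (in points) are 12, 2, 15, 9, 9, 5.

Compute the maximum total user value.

Treat it as a binary knapsack problem.
Take E and J: effort 14 + 9 = 23 ≤ 26, user value 15 + 9 = 24.
No other feasible combination does better.

24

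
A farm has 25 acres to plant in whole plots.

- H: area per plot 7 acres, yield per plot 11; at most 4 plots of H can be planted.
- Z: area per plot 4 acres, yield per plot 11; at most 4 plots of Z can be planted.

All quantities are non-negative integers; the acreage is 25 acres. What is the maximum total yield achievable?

Take 1×H and 4×Z: area 23 ≤ 25, yield 1·11 + 4·11 = 55.
Z has the best ratio (11/4) and is taken to its limit of 4; remaining capacity is filled optimally with the others.

55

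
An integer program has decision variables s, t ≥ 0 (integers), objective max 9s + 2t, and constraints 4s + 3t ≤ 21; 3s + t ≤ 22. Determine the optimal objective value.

45

(s,t)=(5,0): 4·5+3·0=20≤21, 3·5+1·0=15≤22, objective 45.
(s,t)=(4,1): 4·4+3·1=19≤21, 3·4+1·1=13≤22, objective 38.
(s,t)=(4,0): 4·4+3·0=16≤21, 3·4+1·0=12≤22, objective 36.
Maximum is 45 at (s,t)=(5,0).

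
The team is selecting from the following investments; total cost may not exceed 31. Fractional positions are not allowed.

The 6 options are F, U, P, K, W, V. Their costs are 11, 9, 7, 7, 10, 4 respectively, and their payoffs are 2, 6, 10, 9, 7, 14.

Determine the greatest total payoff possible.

40

Allowing fractional choices, the relaxed optimum would be about 42.0, but investments are indivisible.
P + K + W + V: cost 7 + 7 + 10 + 4 = 28 ≤ 31, payoff 10 + 9 + 7 + 14 = 40.
U + P + K + V: cost 9 + 7 + 7 + 4 = 27 ≤ 31, payoff 6 + 10 + 9 + 14 = 39.
U + P + W + V: cost 9 + 7 + 10 + 4 = 30 ≤ 31, payoff 6 + 10 + 7 + 14 = 37.
Best is P, K, W, and V with total payoff 40.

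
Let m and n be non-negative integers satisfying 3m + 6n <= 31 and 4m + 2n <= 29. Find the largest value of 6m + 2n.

The continuous relaxation peaks at (7.25, 0) with value 43.50; rounding to a feasible lattice point costs some objective.
(m,n)=(7,0): 3·7+6·0=21≤31, 4·7+2·0=28≤29, objective 42.
(m,n)=(6,1): 3·6+6·1=24≤31, 4·6+2·1=26≤29, objective 38.
(m,n)=(6,0): 3·6+6·0=18≤31, 4·6+2·0=24≤29, objective 36.
No feasible integer point exceeds 42.

42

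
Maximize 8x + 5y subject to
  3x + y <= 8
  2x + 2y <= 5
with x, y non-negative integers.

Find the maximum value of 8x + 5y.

16

Relaxing integrality, the LP optimum is 20.00 at (x,y) = (2.5, 0), which is not an integer point.
(x,y)=(2,0): 3·2+1·0=6≤8, 2·2+2·0=4≤5, objective 16.
(x,y)=(1,1): 3·1+1·1=4≤8, 2·1+2·1=4≤5, objective 13.
(x,y)=(1,0): 3·1+1·0=3≤8, 2·1+2·0=2≤5, objective 8.
No feasible integer point exceeds 16.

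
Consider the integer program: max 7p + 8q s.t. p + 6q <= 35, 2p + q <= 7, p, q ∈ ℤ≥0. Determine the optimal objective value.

47

(p,q)=(1,5): 1·1+6·5=31≤35, 2·1+1·5=7≤7, objective 47.
(p,q)=(0,5): 1·0+6·5=30≤35, 2·0+1·5=5≤7, objective 40.
(p,q)=(1,4): 1·1+6·4=25≤35, 2·1+1·4=6≤7, objective 39.
(p,q)=(0,4): 1·0+6·4=24≤35, 2·0+1·4=4≤7, objective 32.
No feasible integer point exceeds 47.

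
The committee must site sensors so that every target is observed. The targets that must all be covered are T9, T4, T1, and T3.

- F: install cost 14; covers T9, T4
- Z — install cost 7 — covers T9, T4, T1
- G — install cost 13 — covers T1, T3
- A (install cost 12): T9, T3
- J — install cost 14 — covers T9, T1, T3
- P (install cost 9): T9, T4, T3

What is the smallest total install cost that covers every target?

16

Choose Z and P: together they cover T9, T4, T1, T3 — every target.
Total install cost: 7 + 9 = 16.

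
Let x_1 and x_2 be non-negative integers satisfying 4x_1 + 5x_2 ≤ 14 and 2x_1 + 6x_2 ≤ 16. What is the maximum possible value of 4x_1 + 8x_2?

20

Relaxing integrality, the LP optimum is 21.71 at (x_1,x_2) = (0.286, 2.57), which is not an integer point.
(x_1,x_2)=(1,2): 4·1+5·2=14≤14, 2·1+6·2=14≤16, objective 20.
(x_1,x_2)=(2,1): 4·2+5·1=13≤14, 2·2+6·1=10≤16, objective 16.
The best lattice point is (1,2), giving 20.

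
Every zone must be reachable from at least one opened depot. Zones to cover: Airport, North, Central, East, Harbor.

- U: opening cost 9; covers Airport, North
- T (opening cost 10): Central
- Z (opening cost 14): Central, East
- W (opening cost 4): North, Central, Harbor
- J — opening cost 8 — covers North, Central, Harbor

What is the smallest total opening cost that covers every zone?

Choose U, Z, and W: together they cover Airport, North, Central, East, Harbor — every zone.
Total opening cost: 9 + 14 + 4 = 27.
No cover costs less than 27.

27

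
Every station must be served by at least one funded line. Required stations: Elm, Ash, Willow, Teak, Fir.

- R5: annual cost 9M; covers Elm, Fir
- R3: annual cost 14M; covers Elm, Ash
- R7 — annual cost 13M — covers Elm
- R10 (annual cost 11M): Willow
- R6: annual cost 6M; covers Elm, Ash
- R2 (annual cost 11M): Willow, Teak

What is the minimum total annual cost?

26

Choose R5, R6, and R2: together they cover Elm, Ash, Willow, Teak, Fir — every station.
Total annual cost: 9 + 6 + 11 = 26.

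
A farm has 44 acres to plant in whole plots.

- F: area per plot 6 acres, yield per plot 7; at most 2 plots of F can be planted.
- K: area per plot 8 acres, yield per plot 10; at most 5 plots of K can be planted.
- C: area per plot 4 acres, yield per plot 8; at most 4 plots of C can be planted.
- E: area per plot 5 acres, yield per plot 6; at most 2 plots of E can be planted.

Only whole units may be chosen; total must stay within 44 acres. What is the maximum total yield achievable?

66

This is a bounded integer knapsack.
C has the best ratio (8/4); taking only C gives at most 4×8 = 32 (stopped by the supply cap of 4).
Mixing does better — 2×F, 2×K, and 4×C: area 44 ≤ 44, yield 2·7 + 2·10 + 4·8 = 66.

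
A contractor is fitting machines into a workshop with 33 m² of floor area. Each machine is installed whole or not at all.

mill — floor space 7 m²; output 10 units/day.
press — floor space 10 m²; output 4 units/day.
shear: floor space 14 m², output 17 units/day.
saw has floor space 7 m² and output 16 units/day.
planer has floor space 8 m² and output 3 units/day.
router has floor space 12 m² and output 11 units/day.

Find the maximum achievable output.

44

Allowing fractional choices, the relaxed optimum would be about 47.6, but machines are indivisible.
mill + shear + saw: floor space 7 + 14 + 7 = 28 ≤ 33, output 10 + 17 + 16 = 43.
shear + saw + router: floor space 14 + 7 + 12 = 33 ≤ 33, output 17 + 16 + 11 = 44.
mill + shear + router: floor space 7 + 14 + 12 = 33 ≤ 33, output 10 + 17 + 11 = 38.
Best is shear, saw, and router with total output 44.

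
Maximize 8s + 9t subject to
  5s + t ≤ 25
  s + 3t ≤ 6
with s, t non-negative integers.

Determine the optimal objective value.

Relaxing integrality, the LP optimum is 42.64 at (s,t) = (4.93, 0.357), which is not an integer point.
(s,t)=(5,0): 5·5+1·0=25≤25, 1·5+3·0=5≤6, objective 40.
(s,t)=(3,1): 5·3+1·1=16≤25, 1·3+3·1=6≤6, objective 33.
(s,t)=(4,0): 5·4+1·0=20≤25, 1·4+3·0=4≤6, objective 32.
Maximum is 40 at (s,t)=(5,0).

40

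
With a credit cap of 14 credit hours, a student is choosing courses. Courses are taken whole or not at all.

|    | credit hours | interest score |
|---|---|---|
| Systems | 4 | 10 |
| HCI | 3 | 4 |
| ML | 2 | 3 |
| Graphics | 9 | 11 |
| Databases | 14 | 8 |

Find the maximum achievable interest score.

21

Systems + HCI + ML: credit hours 4 + 3 + 2 = 9 ≤ 14, interest score 10 + 4 + 3 = 17.
HCI + ML + Graphics: credit hours 3 + 2 + 9 = 14 ≤ 14, interest score 4 + 3 + 11 = 18.
Systems + Graphics: credit hours 4 + 9 = 13 ≤ 14, interest score 10 + 11 = 21.
Best is Systems and Graphics with total interest score 21.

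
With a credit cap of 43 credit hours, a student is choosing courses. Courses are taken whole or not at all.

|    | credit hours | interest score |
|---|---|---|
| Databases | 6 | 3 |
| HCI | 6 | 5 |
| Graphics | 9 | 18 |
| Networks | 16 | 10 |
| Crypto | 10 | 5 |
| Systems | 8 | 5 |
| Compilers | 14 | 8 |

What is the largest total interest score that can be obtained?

This is an integer program with binary decision variables.
Allowing fractional choices, the relaxed optimum would be about 40.3, but courses are indivisible.
Databases + HCI + Graphics + Systems + Compilers: credit hours 6 + 6 + 9 + 8 + 14 = 43 ≤ 43, interest score 3 + 5 + 18 + 5 + 8 = 39.
HCI + Graphics + Networks + Systems: credit hours 6 + 9 + 16 + 8 = 39 ≤ 43, interest score 5 + 18 + 10 + 5 = 38.
HCI + Graphics + Networks + Crypto: credit hours 6 + 9 + 16 + 10 = 41 ≤ 43, interest score 5 + 18 + 10 + 5 = 38.
Best is Databases, HCI, Graphics, Systems, and Compilers with total interest score 39.

39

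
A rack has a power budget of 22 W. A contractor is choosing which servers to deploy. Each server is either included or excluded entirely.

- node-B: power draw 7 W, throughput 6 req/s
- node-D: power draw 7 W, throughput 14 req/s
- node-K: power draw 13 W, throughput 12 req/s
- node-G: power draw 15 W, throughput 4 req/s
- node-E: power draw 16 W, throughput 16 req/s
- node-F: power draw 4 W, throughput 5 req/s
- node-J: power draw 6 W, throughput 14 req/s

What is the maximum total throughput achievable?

34

Allowing fractional choices, the relaxed optimum would be about 38.0, but servers are indivisible.
node-D + node-F + node-J: power draw 7 + 4 + 6 = 17 ≤ 22, throughput 14 + 5 + 14 = 33.
node-B + node-D + node-J: power draw 7 + 7 + 6 = 20 ≤ 22, throughput 6 + 14 + 14 = 34.
node-E + node-J: power draw 16 + 6 = 22 ≤ 22, throughput 16 + 14 = 30.
Best is node-B, node-D, and node-J with total throughput 34.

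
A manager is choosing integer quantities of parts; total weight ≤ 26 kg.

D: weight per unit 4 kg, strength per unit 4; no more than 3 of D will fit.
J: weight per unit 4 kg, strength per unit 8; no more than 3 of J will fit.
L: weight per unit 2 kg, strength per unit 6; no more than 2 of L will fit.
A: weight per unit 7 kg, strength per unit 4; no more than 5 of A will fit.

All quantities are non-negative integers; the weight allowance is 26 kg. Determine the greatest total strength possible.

Take 2×D, 3×J, and 2×L: weight 24 ≤ 26, strength 2·4 + 3·8 + 2·6 = 44.
L has the best ratio (6/2) and is taken to its limit of 2; remaining capacity is filled optimally with the others.

44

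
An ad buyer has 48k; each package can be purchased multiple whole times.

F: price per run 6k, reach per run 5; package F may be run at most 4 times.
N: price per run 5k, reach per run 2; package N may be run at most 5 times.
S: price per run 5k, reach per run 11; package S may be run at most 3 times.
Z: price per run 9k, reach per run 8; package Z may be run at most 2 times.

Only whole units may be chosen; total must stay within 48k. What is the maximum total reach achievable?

61

S has the best ratio (11/5); taking only S gives at most 3×11 = 33 (stopped by the supply cap of 3).
Mixing does better — 4×F, 3×S, and 1×Z: price 48 ≤ 48, reach 4·5 + 3·11 + 1·8 = 61.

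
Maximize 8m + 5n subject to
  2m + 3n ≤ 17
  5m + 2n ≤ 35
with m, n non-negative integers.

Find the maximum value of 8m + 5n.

56

The continuous relaxation peaks at (6.45, 1.36) with value 58.45; rounding to a feasible lattice point costs some objective.
(m,n)=(7,0): 2·7+3·0=14≤17, 5·7+2·0=35≤35, objective 56.
(m,n)=(6,1): 2·6+3·1=15≤17, 5·6+2·1=32≤35, objective 53.
(m,n)=(5,2): 2·5+3·2=16≤17, 5·5+2·2=29≤35, objective 50.
Maximum is 56 at (m,n)=(7,0).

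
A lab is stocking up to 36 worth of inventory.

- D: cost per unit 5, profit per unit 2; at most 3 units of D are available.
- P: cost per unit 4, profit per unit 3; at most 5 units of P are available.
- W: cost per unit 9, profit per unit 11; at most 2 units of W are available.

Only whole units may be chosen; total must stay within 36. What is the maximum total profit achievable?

34

1×D, 3×P, and 2×W: cost 35 ≤ 36, profit 1·2 + 3·3 + 2·11 = 33.
4×P and 2×W: cost 34 ≤ 36, profit 4·3 + 2·11 = 34.
Best is 34.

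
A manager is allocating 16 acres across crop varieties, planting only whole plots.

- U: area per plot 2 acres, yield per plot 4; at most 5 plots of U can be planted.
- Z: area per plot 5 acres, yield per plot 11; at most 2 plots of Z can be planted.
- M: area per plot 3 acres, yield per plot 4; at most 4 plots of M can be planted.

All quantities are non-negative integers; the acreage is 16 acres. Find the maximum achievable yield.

34

3×U and 2×Z: area 16 ≤ 16, yield 3·4 + 2·11 = 34.
4×U, 1×Z, and 1×M: area 16 ≤ 16, yield 4·4 + 1·11 + 1·4 = 31.
Best is 34.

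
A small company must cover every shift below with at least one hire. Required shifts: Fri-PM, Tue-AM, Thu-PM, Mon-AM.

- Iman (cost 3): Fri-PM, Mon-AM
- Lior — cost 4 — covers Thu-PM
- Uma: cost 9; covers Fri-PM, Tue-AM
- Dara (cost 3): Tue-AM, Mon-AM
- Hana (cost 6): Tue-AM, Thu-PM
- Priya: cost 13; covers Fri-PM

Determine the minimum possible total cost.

9

This is an integer covering problem.
The greedy cost-per-new-shift heuristic would pick Iman, Dara, and Lior for 10, but a cheaper cover exists.
Choose Iman and Hana: together they cover Fri-PM, Tue-AM, Thu-PM, Mon-AM — every shift.
Total cost: 3 + 6 = 9.
No cover costs less than 9.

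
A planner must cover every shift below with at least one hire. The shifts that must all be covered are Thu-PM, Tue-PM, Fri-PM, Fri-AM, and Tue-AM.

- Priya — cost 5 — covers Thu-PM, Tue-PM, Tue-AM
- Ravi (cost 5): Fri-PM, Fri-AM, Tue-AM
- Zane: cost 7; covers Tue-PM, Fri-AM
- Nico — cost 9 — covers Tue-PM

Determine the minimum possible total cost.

Choose Priya and Ravi: together they cover Thu-PM, Tue-PM, Fri-PM, Fri-AM, Tue-AM — every shift.
Total cost: 5 + 5 = 10.
No cover costs less than 10.

10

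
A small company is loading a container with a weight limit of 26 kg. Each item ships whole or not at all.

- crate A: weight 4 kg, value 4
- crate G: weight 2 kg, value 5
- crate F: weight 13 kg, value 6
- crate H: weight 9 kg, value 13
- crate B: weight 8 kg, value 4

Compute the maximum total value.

Take crate A, crate G, crate H, and crate B: weight 4 + 2 + 9 + 8 = 23 ≤ 26, value 4 + 5 + 13 + 4 = 26.
No other feasible combination does better.

26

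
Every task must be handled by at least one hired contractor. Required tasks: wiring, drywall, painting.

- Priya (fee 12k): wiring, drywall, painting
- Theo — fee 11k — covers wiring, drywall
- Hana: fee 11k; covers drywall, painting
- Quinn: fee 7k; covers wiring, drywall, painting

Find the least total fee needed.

7

This is an integer covering problem.
Quinn alone covers wiring, drywall, painting — every task.
Total fee: 7.
No cover costs less than 7.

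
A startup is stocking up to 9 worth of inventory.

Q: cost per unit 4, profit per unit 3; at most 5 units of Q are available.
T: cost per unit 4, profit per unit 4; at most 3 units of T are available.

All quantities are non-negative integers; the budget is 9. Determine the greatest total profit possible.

8

Take 2×T: cost 8 ≤ 9, profit 2·4 = 8.
No other integer combination yields more.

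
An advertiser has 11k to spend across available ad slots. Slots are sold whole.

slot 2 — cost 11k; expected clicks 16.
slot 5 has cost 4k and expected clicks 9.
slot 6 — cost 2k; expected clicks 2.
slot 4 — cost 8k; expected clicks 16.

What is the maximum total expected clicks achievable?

18

Allowing fractional choices, the relaxed optimum would be about 23.0, but ad slots are indivisible.
slot 4: cost 8 ≤ 11, expected clicks 16.
slot 6 + slot 4: cost 2 + 8 = 10 ≤ 11, expected clicks 2 + 16 = 18.
slot 2: cost 11 ≤ 11, expected clicks 16.
Best is slot 6 and slot 4 with total expected clicks 18.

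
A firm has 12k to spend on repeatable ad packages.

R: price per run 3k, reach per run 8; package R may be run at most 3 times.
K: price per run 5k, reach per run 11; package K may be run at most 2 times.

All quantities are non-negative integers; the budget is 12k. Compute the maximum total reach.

This is a bounded integer knapsack.
Take 2×R and 1×K: price 11 ≤ 12, reach 2·8 + 1·11 = 27.
No other integer combination yields more.

27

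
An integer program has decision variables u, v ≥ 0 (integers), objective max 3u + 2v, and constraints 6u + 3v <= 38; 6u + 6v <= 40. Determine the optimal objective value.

The continuous relaxation peaks at (6, 0.667) with value 19.33; rounding to a feasible lattice point costs some objective.
(u,v)=(6,0): 6·6+3·0=36≤38, 6·6+6·0=36≤40, objective 18.
(u,v)=(5,1): 6·5+3·1=33≤38, 6·5+6·1=36≤40, objective 17.
(u,v)=(5,0): 6·5+3·0=30≤38, 6·5+6·0=30≤40, objective 15.
No feasible integer point exceeds 18.

18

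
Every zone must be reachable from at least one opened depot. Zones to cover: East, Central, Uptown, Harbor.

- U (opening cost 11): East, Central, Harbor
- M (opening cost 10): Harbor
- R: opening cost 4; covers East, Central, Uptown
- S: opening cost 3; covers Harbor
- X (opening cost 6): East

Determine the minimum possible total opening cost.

7

This is an integer covering problem.
Choose R and S: together they cover East, Central, Uptown, Harbor — every zone.
Total opening cost: 4 + 3 = 7.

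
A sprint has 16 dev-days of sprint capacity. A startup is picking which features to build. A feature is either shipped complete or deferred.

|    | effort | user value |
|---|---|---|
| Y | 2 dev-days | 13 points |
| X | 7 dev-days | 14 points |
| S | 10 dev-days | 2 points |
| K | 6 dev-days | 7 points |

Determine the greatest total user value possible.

Take Y, X, and K: effort 2 + 7 + 6 = 15 ≤ 16, user value 13 + 14 + 7 = 34.
No other feasible combination does better.

34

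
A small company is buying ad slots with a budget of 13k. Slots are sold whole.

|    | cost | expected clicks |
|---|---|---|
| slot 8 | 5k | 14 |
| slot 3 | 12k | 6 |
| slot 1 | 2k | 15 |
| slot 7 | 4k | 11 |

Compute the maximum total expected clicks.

This is an integer program with binary decision variables.
slot 8 + slot 1 + slot 7: cost 5 + 2 + 4 = 11 ≤ 13, expected clicks 14 + 15 + 11 = 40.
slot 8 + slot 1: cost 5 + 2 = 7 ≤ 13, expected clicks 14 + 15 = 29.
Best is slot 8, slot 1, and slot 7 with total expected clicks 40.

40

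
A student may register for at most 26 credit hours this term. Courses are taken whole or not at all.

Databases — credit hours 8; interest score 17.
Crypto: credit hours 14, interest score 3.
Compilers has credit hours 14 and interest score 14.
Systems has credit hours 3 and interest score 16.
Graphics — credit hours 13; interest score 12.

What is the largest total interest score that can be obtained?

Allowing fractional choices, the relaxed optimum would be about 47.9, but courses are indivisible.
Databases + Systems + Graphics: credit hours 8 + 3 + 13 = 24 ≤ 26, interest score 17 + 16 + 12 = 45.
Databases + Compilers + Systems: credit hours 8 + 14 + 3 = 25 ≤ 26, interest score 17 + 14 + 16 = 47.
Best is Databases, Compilers, and Systems with total interest score 47.

47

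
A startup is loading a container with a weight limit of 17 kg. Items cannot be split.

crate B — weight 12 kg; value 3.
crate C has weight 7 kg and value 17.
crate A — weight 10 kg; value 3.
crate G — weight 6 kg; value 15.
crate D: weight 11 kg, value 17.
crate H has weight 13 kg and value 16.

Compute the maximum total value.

32

This is an integer program with binary decision variables.
Allowing fractional choices, the relaxed optimum would be about 38.2, but items are indivisible.
crate G + crate D: weight 6 + 11 = 17 ≤ 17, value 15 + 17 = 32.
crate C + crate G: weight 7 + 6 = 13 ≤ 17, value 17 + 15 = 32.
The maximum value is 32; one optimal choice is crate C and crate G.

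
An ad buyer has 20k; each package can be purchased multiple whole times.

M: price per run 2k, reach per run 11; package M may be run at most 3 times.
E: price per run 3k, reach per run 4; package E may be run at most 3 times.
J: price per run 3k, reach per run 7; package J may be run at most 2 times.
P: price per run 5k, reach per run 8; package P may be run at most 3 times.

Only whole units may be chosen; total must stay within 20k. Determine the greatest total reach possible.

59

This is a bounded integer knapsack.
3×M, 1×J, and 2×P: price 19 ≤ 20, reach 3·11 + 1·7 + 2·8 = 56.
3×M, 1×E, 2×J, and 1×P: price 20 ≤ 20, reach 3·11 + 1·4 + 2·7 + 1·8 = 59.
Best is 59.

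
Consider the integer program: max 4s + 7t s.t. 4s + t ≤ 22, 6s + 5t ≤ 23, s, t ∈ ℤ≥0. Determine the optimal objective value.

28

(s,t)=(0,4) is feasible, giving 28.
(s,t)=(1,3) is feasible, giving 25.
No feasible integer point exceeds 28.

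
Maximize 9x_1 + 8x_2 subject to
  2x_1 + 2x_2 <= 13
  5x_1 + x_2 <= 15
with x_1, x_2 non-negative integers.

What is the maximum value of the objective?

(x_1,x_2)=(2,4): 2·2+2·4=12≤13, 5·2+1·4=14≤15, objective 50.
(x_1,x_2)=(1,5): 2·1+2·5=12≤13, 5·1+1·5=10≤15, objective 49.
Maximum is 50 at (x_1,x_2)=(2,4).

50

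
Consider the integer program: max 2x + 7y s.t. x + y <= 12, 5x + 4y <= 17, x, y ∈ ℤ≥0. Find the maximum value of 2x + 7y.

28

Relaxing integrality, the LP optimum is 29.75 at (x,y) = (0, 4.25), which is not an integer point.
(x,y)=(0,4) is feasible, giving 28.
(x,y)=(1,3) is feasible, giving 23.
No feasible integer point exceeds 28.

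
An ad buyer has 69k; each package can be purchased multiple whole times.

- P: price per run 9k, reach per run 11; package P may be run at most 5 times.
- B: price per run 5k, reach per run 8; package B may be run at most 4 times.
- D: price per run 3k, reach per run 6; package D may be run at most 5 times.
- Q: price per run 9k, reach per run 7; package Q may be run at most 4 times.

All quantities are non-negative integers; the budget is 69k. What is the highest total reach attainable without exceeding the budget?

100

Take 4×P, 4×B, and 4×D: price 68 ≤ 69, reach 4·11 + 4·8 + 4·6 = 100.
No other integer combination yields more.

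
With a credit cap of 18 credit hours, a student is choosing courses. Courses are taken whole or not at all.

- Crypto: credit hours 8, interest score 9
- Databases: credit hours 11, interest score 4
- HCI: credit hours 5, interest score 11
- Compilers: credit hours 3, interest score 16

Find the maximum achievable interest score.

Allowing fractional choices, the relaxed optimum would be about 36.7, but courses are indivisible.
Crypto + HCI + Compilers: credit hours 8 + 5 + 3 = 16 ≤ 18, interest score 9 + 11 + 16 = 36.
Crypto + Compilers: credit hours 8 + 3 = 11 ≤ 18, interest score 9 + 16 = 25.
HCI + Compilers: credit hours 5 + 3 = 8 ≤ 18, interest score 11 + 16 = 27.
Best is Crypto, HCI, and Compilers with total interest score 36.

36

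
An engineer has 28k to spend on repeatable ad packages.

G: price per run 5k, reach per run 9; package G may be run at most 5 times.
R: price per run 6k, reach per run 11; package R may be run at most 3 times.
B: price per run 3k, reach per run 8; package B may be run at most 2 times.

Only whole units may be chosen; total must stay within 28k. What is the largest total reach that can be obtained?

56

3×G, 1×R, and 2×B: price 27 ≤ 28, reach 3·9 + 1·11 + 2·8 = 54.
2×G, 2×R, and 2×B: price 28 ≤ 28, reach 2·9 + 2·11 + 2·8 = 56.
Best is 56.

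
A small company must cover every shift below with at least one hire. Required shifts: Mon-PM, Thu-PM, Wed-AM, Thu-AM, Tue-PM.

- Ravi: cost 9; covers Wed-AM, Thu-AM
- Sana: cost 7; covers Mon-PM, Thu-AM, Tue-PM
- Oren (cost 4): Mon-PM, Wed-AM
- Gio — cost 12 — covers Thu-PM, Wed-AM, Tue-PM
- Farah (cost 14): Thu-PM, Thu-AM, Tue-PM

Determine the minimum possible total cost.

18

The greedy cost-per-new-shift heuristic would pick Oren, Sana, and Gio for 23, but a cheaper cover exists.
Choose Oren and Farah: together they cover Mon-PM, Thu-PM, Wed-AM, Thu-AM, Tue-PM — every shift.
Total cost: 4 + 14 = 18.
No cover costs less than 18.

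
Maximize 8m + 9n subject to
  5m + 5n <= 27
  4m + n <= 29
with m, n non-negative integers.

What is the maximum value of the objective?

(m,n)=(0,5): 5·0+5·5=25≤27, 4·0+1·5=5≤29, objective 45.
(m,n)=(1,4): 5·1+5·4=25≤27, 4·1+1·4=8≤29, objective 44.
(m,n)=(0,4): 5·0+5·4=20≤27, 4·0+1·4=4≤29, objective 36.
No feasible integer point exceeds 45.

45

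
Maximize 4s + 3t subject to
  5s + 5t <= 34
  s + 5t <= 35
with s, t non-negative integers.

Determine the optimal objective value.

(s,t)=(6,0) is feasible, giving 24.
(s,t)=(5,1) is feasible, giving 23.
(s,t)=(5,0) is feasible, giving 20.
Maximum is 24 at (s,t)=(6,0).

24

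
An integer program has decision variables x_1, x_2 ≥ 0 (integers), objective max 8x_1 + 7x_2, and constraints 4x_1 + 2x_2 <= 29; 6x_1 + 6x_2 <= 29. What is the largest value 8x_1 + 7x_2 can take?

The continuous relaxation peaks at (4.83, 0) with value 38.67; rounding to a feasible lattice point costs some objective.
(x_1,x_2)=(4,0): 4·4+2·0=16≤29, 6·4+6·0=24≤29, objective 32.
(x_1,x_2)=(3,1): 4·3+2·1=14≤29, 6·3+6·1=24≤29, objective 31.
(x_1,x_2)=(3,0): 4·3+2·0=12≤29, 6·3+6·0=18≤29, objective 24.
No feasible integer point exceeds 32.

32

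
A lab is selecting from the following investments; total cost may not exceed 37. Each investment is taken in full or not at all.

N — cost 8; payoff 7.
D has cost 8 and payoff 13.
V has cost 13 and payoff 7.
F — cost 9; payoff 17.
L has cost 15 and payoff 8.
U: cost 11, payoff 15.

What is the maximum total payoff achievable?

52

Treat it as a binary knapsack problem.
Take N, D, F, and U: cost 8 + 8 + 9 + 11 = 36 ≤ 37, payoff 7 + 13 + 17 + 15 = 52.
No other feasible combination does better.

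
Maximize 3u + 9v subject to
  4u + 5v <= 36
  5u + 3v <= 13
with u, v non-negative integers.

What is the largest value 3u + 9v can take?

(u,v)=(0,4): 4·0+5·4=20≤36, 5·0+3·4=12≤13, objective 36.
(u,v)=(0,3): 4·0+5·3=15≤36, 5·0+3·3=9≤13, objective 27.
The best lattice point is (0,4), giving 36.

36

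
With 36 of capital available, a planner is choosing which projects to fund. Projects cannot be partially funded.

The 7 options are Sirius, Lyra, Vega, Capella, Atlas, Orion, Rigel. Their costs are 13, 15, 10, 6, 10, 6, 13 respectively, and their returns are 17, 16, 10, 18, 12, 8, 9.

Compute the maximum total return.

55

Sirius + Capella + Atlas + Orion: cost 13 + 6 + 10 + 6 = 35 ≤ 36, return 17 + 18 + 12 + 8 = 55.
Sirius + Vega + Capella + Orion: cost 13 + 10 + 6 + 6 = 35 ≤ 36, return 17 + 10 + 18 + 8 = 53.
Best is Sirius, Capella, Atlas, and Orion with total return 55.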